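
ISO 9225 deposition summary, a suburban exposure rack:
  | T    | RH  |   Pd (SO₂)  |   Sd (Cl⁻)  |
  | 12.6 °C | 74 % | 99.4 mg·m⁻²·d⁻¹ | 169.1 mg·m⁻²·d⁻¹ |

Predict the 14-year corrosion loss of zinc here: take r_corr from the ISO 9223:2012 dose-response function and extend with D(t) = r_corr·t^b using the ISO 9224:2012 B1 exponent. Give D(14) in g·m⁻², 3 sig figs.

zinc: T>10 °C ⇒ hinge -0.071·(12.6−10) = -0.1846
  SO₂ term: 0.0129·99.4^0.44·exp(0.046·74-0.1846) = 2.441
  Sd branch = 0.0175·Sd^0.57·e^(0.008·RH+0.085·T) = 1.719 μm/a
  sum: 2.441 + 1.719 → r_corr = 4.16 μm/a
Power-law: D(14) = r_corr · 14^0.813
  D(14) = 4.16 × 14^0.813 = 4.16 × 8.547 = 35.56 μm
  Mass loss = 35.56 μm × 7.14 g/cm³ = 253.9 g·m⁻²

D(14) = 254 g·m⁻²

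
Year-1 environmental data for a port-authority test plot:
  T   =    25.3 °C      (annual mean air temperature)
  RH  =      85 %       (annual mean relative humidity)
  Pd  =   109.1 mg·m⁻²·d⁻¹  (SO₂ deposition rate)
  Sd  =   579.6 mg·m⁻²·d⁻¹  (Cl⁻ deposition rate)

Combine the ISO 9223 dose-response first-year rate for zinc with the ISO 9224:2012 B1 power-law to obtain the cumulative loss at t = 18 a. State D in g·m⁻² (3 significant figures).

D(18) = 963 g·m⁻²

zinc: temperature factor f = -0.071·(15.3) = -1.0863
  Pd branch = 0.0129·Pd^0.44·e^(0.046·RH+f) = 1.712 μm/a
  Sd branch = 0.0175·Sd^0.57·e^(0.008·RH+0.085·T) = 11.15 μm/a
  sum: 1.712 + 11.15 → r_corr = 12.86 μm/a
ISO 9224: D(t) = r_corr · t^b with b = 0.813 (zinc, B1)
  D(18) = 12.86 × 18^0.813 = 12.86 × 10.48 = 134.9 μm
  Mass loss = 134.9 μm × 7.14 g/cm³ = 962.9 g·m⁻²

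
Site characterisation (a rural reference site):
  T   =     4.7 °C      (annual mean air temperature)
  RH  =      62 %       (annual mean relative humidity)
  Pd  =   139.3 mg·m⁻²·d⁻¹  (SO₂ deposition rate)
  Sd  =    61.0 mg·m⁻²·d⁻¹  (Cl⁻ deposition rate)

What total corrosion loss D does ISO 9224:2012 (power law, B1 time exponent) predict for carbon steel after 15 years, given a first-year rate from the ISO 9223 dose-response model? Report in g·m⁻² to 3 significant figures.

carbon steel: f(T) = +0.150·(T−10) [T≤10 °C] = -0.7950
  SO₂ term: 1.77·139.3^0.52·exp(0.02·62-0.7950) = 35.98
  Sd branch = 0.102·Sd^0.62·e^(0.033·RH+0.04·T) = 12.18 μm/a
  sum: 35.98 + 12.18 → r_corr = 48.16 μm/a
Power-law: D(15) = r_corr · 15^0.523
  D(15) = 48.16 × 15^0.523 = 48.16 × 4.122 = 198.5 μm
  Mass loss = 198.5 μm × 7.85 g/cm³ = 1558 g·m⁻²

D(15) = 1.56e+03 g·m⁻²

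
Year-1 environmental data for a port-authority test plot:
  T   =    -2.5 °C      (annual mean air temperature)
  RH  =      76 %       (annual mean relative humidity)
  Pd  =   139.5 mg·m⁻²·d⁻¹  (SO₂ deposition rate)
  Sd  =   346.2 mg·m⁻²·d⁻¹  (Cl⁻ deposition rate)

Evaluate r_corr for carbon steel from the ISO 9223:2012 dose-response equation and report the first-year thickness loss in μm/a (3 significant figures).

r_corr = 58.7 μm/a

carbon steel: f(T) = +0.150·(T−10) [T≤10 °C] = -1.8750
  SO₂ term: 1.77·139.5^0.52·exp(0.02·76-1.8750) = 16.18
  Cl⁻ term: 0.102·346.2^0.62·exp(0.033·76+0.04·-2.5) = 42.54
  sum: 16.18 + 42.54 → r_corr = 58.72 μm/a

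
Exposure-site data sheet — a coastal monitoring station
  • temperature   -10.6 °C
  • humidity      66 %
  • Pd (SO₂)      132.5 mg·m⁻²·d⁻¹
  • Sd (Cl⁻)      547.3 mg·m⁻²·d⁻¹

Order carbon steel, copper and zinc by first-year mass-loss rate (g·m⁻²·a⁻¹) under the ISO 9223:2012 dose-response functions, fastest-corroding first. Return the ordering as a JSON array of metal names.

["carbon steel", "zinc", "copper"]

carbon steel: f(T) = +0.150·(T−10) [T≤10 °C] = -3.0900
  Pd branch = 1.77·Pd^0.52·e^(0.02·RH+f) = 3.827 μm/a
  Sd branch = 0.102·Sd^0.62·e^(0.033·RH+0.04·T) = 29.38 μm/a
  sum: 3.827 + 29.38 → r_corr = 33.21 μm/a
  mass loss = 33.21 μm/a × 7.85 g/cm³ = 260.7 g·m⁻²·a⁻¹
copper: T≤10 °C ⇒ hinge +0.126·(-10.6−10) = -2.5956
  SO₂ term: 0.0053·132.5^0.26·exp(0.059·66-2.5956) = 0.06917
  Cl⁻ term: 0.01025·547.3^0.27·exp(0.036·66+0.049·-10.6) = 0.36
  sum: 0.06917 + 0.36 → r_corr = 0.4292 μm/a
  mass loss = 0.4292 μm/a × 8.96 g/cm³ = 3.846 g·m⁻²·a⁻¹
zinc: temperature factor f = +0.038·(-20.6) = -0.7828
  SO₂ term: 0.0129·132.5^0.44·exp(0.046·66-0.7828) = 1.054
  Sd branch = 0.0175·Sd^0.57·e^(0.008·RH+0.085·T) = 0.4384 μm/a
  sum: 1.054 + 0.4384 → r_corr = 1.493 μm/a
  mass loss = 1.493 μm/a × 7.14 g/cm³ = 10.66 g·m⁻²·a⁻¹
Ordering by g·m⁻²·a⁻¹: carbon steel (261) > zinc (10.7) > copper (3.85)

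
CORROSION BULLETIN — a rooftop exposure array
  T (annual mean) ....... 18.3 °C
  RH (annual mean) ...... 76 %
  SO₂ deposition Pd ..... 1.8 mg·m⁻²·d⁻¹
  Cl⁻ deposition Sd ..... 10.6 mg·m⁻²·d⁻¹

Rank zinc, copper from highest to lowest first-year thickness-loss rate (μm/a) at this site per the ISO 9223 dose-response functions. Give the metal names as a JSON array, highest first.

["copper", "zinc"]

zinc: T>10 °C ⇒ hinge -0.071·(18.3−10) = -0.5893
  sulphur-dioxide contribution → 0.3057 μm/a
  chloride contribution → 0.5849 μm/a
  total first-year rate 0.8906 μm/a
copper: f(T) = -0.080·(T−10) [T>10 °C] = -0.6640
  sulphur-dioxide contribution → 0.2816 μm/a
  chloride contribution → 0.7332 μm/a
  total first-year rate 1.015 μm/a
Ordering by μm/a: copper (1.01) > zinc (0.891)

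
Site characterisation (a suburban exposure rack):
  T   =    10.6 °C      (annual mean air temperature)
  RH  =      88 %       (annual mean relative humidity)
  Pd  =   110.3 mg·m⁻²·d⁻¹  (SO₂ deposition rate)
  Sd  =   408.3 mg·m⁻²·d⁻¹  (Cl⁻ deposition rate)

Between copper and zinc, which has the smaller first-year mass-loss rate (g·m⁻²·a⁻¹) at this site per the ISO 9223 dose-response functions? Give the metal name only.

copper: T>10 °C ⇒ hinge -0.080·(10.6−10) = -0.0480
  SO₂ term: 0.0053·110.3^0.26·exp(0.059·88-0.0480) = 3.086
  Cl⁻ term: 0.01025·408.3^0.27·exp(0.036·88+0.049·10.6) = 2.075
  r_corr = 3.086 + 2.075 = 5.161 μm/a
  mass loss = 5.161 μm/a × 8.96 g/cm³ = 46.24 g·m⁻²·a⁻¹
zinc: temperature factor f = -0.071·(0.6) = -0.0426
  SO₂ term: 0.0129·110.3^0.44·exp(0.046·88-0.0426) = 5.608
  Sd branch = 0.0175·Sd^0.57·e^(0.008·RH+0.085·T) = 2.681 μm/a
  r_corr = 5.608 + 2.681 = 8.29 μm/a
  mass loss = 8.29 μm/a × 7.14 g/cm³ = 59.19 g·m⁻²·a⁻¹
Ordering by g·m⁻²·a⁻¹: zinc (59.2) > copper (46.2)

copper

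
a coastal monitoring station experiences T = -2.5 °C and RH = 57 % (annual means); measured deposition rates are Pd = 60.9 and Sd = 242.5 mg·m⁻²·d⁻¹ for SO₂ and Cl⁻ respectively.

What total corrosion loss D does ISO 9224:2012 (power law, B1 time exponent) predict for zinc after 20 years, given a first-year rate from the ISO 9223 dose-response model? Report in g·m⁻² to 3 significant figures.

D(20) = 96.6 g·m⁻²

zinc: temperature factor f = +0.038·(-12.5) = -0.4750
  SO₂ term: 0.0129·60.9^0.44·exp(0.046·57-0.4750) = 0.6734
  Cl⁻ term: 0.0175·242.5^0.57·exp(0.008·57+0.085·-2.5) = 0.5106
  r_corr = 0.6734 + 0.5106 = 1.184 μm/a
Long-term exponent b (ISO 9224 Table 2, B1) = 0.813
  D(20) = 1.184 × 20^0.813 = 1.184 × 11.42 = 13.52 μm
  Mass loss = 13.52 μm × 7.14 g/cm³ = 96.55 g·m⁻²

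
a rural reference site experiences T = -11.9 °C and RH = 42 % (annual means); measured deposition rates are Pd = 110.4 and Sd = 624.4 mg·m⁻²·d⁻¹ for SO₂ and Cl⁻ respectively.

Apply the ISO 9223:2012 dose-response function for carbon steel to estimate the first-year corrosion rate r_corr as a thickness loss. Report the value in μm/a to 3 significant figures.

carbon steel: f(T) = +0.150·(T−10) [T≤10 °C] = -3.2850
  sulphur-dioxide contribution → 1.772 μm/a
  chloride contribution → 13.71 μm/a
  total first-year rate 15.48 μm/a

r_corr = 15.5 μm/a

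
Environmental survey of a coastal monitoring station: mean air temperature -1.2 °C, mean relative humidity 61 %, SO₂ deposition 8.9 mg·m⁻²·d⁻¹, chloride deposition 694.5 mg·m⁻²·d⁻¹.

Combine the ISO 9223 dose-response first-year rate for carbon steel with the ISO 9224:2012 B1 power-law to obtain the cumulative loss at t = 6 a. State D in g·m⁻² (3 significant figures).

D(6) = 912 g·m⁻²

carbon steel: T≤10 °C ⇒ hinge +0.150·(-1.2−10) = -1.6800
  Pd branch = 1.77·Pd^0.52·e^(0.02·RH+f) = 3.482 μm/a
  Cl⁻ term: 0.102·694.5^0.62·exp(0.033·61+0.04·-1.2) = 42.06
  sum: 3.482 + 42.06 → r_corr = 45.54 μm/a
Power-law: D(6) = r_corr · 6^0.523
  D(6) = 45.54 × 6^0.523 = 45.54 × 2.553 = 116.2 μm
  Mass loss = 116.2 μm × 7.85 g/cm³ = 912.5 g·m⁻²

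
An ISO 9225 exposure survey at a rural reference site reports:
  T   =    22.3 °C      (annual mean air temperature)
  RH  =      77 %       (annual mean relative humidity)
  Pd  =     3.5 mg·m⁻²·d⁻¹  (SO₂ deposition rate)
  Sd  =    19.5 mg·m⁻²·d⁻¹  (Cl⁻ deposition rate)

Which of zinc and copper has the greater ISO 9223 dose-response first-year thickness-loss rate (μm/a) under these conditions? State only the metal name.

zinc: T>10 °C ⇒ hinge -0.071·(22.3−10) = -0.8733
  Pd branch = 0.0129·Pd^0.44·e^(0.046·RH+f) = 0.3228 μm/a
  Sd branch = 0.0175·Sd^0.57·e^(0.008·RH+0.085·T) = 1.172 μm/a
  sum: 0.3228 + 1.172 → r_corr = 1.495 μm/a
copper: f(T) = -0.080·(T−10) [T>10 °C] = -0.9840
  Pd branch = 0.0053·Pd^0.26·e^(0.059·RH+f) = 0.2579 μm/a
  Sd branch = 0.01025·Sd^0.27·e^(0.036·RH+0.049·T) = 1.09 μm/a
  sum: 0.2579 + 1.09 → r_corr = 1.348 μm/a
Ordering by μm/a: zinc (1.5) > copper (1.35)

zinc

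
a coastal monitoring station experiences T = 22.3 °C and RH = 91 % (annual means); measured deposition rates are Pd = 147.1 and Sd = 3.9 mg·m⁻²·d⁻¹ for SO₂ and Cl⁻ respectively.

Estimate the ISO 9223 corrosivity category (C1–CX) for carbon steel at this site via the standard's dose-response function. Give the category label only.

C5

carbon steel: f(T) = -0.054·(T−10) [T>10 °C] = -0.6642
  Pd branch = 1.77·Pd^0.52·e^(0.02·RH+f) = 75.35 μm/a
  Sd branch = 0.102·Sd^0.62·e^(0.033·RH+0.04·T) = 11.66 μm/a
  sum: 75.35 + 11.66 → r_corr = 87.01 μm/a
87 μm/a falls in (80, 200] for carbon steel → category C5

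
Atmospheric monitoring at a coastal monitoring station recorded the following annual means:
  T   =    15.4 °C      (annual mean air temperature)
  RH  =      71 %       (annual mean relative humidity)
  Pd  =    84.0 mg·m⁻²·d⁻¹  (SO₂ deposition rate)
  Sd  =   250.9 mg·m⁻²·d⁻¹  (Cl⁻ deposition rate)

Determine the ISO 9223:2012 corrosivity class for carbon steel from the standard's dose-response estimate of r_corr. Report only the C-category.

C5

carbon steel: T>10 °C ⇒ hinge -0.054·(15.4−10) = -0.2916
  sulphur-dioxide contribution → 54.78 μm/a
  chloride contribution → 60.45 μm/a
  ⇒ r_corr(carbon steel) = 115.2 μm/a
Category bounds: 80…200 μm/a bracket r_corr ⇒ C5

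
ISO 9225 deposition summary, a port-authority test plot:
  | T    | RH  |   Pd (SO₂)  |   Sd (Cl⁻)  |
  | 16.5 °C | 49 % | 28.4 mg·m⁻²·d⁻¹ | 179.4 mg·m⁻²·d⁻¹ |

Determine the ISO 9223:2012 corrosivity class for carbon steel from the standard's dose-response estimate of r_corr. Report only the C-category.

carbon steel: f(T) = -0.054·(T−10) [T>10 °C] = -0.3510
  SO₂ term: 1.77·28.4^0.52·exp(0.02·49-0.3510) = 18.92
  Sd branch = 0.102·Sd^0.62·e^(0.033·RH+0.04·T) = 24.82 μm/a
  sum: 18.92 + 24.82 → r_corr = 43.74 μm/a
43.7 μm/a falls in (25, 50] for carbon steel → category C3

C3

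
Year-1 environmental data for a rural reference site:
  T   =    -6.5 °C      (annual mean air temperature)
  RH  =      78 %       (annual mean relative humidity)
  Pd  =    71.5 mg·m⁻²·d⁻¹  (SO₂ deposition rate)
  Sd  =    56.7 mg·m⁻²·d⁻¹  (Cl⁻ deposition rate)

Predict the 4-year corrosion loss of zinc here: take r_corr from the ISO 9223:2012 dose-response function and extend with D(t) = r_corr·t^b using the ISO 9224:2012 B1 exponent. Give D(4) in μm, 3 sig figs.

D(4) = 5.61 μm

zinc: T≤10 °C ⇒ hinge +0.038·(-6.5−10) = -0.6270
  SO₂ term: 0.0129·71.5^0.44·exp(0.046·78-0.6270) = 1.631
  Cl⁻ term: 0.0175·56.7^0.57·exp(0.008·78+0.085·-6.5) = 0.1878
  sum: 1.631 + 0.1878 → r_corr = 1.819 μm/a
ISO 9224: D(t) = r_corr · t^b with b = 0.813 (zinc, B1)
  D(4) = 1.819 × 4^0.813 = 1.819 × 3.087 = 5.613 μm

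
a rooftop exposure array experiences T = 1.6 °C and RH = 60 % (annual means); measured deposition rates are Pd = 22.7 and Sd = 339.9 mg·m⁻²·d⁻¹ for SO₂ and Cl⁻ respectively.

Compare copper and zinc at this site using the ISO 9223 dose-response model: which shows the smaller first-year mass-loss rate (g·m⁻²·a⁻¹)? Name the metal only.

copper

copper: T≤10 °C ⇒ hinge +0.126·(1.6−10) = -1.0584
  Pd branch = 0.0053·Pd^0.26·e^(0.059·RH+f) = 0.1428 μm/a
  Cl⁻ term: 0.01025·339.9^0.27·exp(0.036·60+0.049·1.6) = 0.4638
  sum: 0.1428 + 0.4638 → r_corr = 0.6065 μm/a
  mass loss = 0.6065 μm/a × 8.96 g/cm³ = 5.435 g·m⁻²·a⁻¹
zinc: temperature factor f = +0.038·(-8.4) = -0.3192
  Pd branch = 0.0129·Pd^0.44·e^(0.046·RH+f) = 0.5851 μm/a
  Cl⁻ term: 0.0175·339.9^0.57·exp(0.008·60+0.085·1.6) = 0.8983
  r_corr = 0.5851 + 0.8983 = 1.483 μm/a
  mass loss = 1.483 μm/a × 7.14 g/cm³ = 10.59 g·m⁻²·a⁻¹
Ordering by g·m⁻²·a⁻¹: zinc (10.6) > copper (5.43)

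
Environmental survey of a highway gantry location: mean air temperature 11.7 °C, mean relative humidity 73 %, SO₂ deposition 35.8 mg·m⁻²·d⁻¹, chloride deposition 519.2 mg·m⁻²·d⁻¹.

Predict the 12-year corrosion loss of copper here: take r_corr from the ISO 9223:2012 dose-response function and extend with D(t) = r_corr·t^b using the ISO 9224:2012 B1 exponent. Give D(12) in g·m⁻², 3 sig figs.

copper: T>10 °C ⇒ hinge -0.080·(11.7−10) = -0.1360
  Pd branch = 0.0053·Pd^0.26·e^(0.059·RH+f) = 0.8704 μm/a
  Sd branch = 0.01025·Sd^0.27·e^(0.036·RH+0.049·T) = 1.362 μm/a
  r_corr = 0.8704 + 1.362 = 2.232 μm/a
Power-law: D(12) = r_corr · 12^0.667
  D(12) = 2.232 × 12^0.667 = 2.232 × 5.246 = 11.71 μm
  Mass loss = 11.71 μm × 8.96 g/cm³ = 104.9 g·m⁻²

D(12) = 105 g·m⁻²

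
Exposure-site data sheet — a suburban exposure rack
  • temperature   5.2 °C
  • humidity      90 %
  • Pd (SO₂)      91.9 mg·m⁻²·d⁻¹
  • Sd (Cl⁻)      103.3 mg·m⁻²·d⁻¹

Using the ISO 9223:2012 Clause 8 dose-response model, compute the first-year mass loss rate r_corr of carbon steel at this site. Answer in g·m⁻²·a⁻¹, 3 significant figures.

carbon steel: T≤10 °C ⇒ hinge +0.150·(5.2−10) = -0.7200
  sulphur-dioxide contribution → 54.69 μm/a
  chloride contribution → 43.4 μm/a
  ⇒ r_corr(carbon steel) = 98.1 μm/a
Convert to mass loss: 98.1 μm/a × 7.85 g/cm³ = 770.1 g·m⁻²·a⁻¹

r_corr = 770 g·m⁻²·a⁻¹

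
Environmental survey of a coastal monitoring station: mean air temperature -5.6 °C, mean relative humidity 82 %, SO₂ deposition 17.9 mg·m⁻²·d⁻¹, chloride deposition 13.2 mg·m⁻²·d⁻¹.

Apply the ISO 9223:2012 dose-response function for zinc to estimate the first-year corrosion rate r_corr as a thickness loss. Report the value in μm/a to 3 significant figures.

r_corr = 1.19 μm/a

zinc: temperature factor f = +0.038·(-15.6) = -0.5928
  SO₂ term: 0.0129·17.9^0.44·exp(0.046·82-0.5928) = 1.103
  Cl⁻ term: 0.0175·13.2^0.57·exp(0.008·82+0.085·-5.6) = 0.09119
  sum: 1.103 + 0.09119 → r_corr = 1.194 μm/a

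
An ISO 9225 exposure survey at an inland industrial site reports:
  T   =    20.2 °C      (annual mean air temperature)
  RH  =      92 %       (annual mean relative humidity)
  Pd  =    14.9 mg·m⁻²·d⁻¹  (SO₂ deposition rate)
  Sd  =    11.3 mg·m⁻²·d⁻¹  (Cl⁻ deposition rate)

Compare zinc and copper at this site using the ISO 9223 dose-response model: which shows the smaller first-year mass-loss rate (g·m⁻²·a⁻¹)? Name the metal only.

zinc

zinc: f(T) = -0.071·(T−10) [T>10 °C] = -0.7242
  Pd branch = 0.0129·Pd^0.44·e^(0.046·RH+f) = 1.413 μm/a
  Sd branch = 0.0175·Sd^0.57·e^(0.008·RH+0.085·T) = 0.8102 μm/a
  r_corr = 1.413 + 0.8102 = 2.223 μm/a
  mass loss = 2.223 μm/a × 7.14 g/cm³ = 15.88 g·m⁻²·a⁻¹
copper: f(T) = -0.080·(T−10) [T>10 °C] = -0.8160
  Pd branch = 0.0053·Pd^0.26·e^(0.059·RH+f) = 1.077 μm/a
  Sd branch = 0.01025·Sd^0.27·e^(0.036·RH+0.049·T) = 1.456 μm/a
  r_corr = 1.077 + 1.456 = 2.534 μm/a
  mass loss = 2.534 μm/a × 8.96 g/cm³ = 22.7 g·m⁻²·a⁻¹
Ordering by g·m⁻²·a⁻¹: copper (22.7) > zinc (15.9)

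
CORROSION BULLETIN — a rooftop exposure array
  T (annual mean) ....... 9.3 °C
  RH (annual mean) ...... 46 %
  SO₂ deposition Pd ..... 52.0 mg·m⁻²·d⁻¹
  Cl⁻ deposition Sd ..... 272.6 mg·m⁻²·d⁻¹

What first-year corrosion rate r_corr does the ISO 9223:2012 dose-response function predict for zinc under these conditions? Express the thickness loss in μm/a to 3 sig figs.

r_corr = 1.96 μm/a

zinc: T≤10 °C ⇒ hinge +0.038·(9.3−10) = -0.0266
  SO₂ term: 0.0129·52.0^0.44·exp(0.046·46-0.0266) = 0.593
  Sd branch = 0.0175·Sd^0.57·e^(0.008·RH+0.085·T) = 1.363 μm/a
  sum: 0.593 + 1.363 → r_corr = 1.956 μm/a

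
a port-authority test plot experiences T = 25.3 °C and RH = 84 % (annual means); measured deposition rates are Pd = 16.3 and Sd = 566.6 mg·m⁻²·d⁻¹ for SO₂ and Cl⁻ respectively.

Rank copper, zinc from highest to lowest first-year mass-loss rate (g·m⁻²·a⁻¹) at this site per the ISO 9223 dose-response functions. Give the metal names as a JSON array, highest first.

copper: T>10 °C ⇒ hinge -0.080·(25.3−10) = -1.2240
  Pd branch = 0.0053·Pd^0.26·e^(0.059·RH+f) = 0.4573 μm/a
  Cl⁻ term: 0.01025·566.6^0.27·exp(0.036·84+0.049·25.3) = 4.035
  r_corr = 0.4573 + 4.035 = 4.492 μm/a
  mass loss = 4.492 μm/a × 8.96 g/cm³ = 40.25 g·m⁻²·a⁻¹
zinc: T>10 °C ⇒ hinge -0.071·(25.3−10) = -1.0863
  SO₂ term: 0.0129·16.3^0.44·exp(0.046·84-1.0863) = 0.7084
  Cl⁻ term: 0.0175·566.6^0.57·exp(0.008·84+0.085·25.3) = 10.92
  r_corr = 0.7084 + 10.92 = 11.63 μm/a
  mass loss = 11.63 μm/a × 7.14 g/cm³ = 83.02 g·m⁻²·a⁻¹
Ordering by g·m⁻²·a⁻¹: zinc (83) > copper (40.2)

["zinc", "copper"]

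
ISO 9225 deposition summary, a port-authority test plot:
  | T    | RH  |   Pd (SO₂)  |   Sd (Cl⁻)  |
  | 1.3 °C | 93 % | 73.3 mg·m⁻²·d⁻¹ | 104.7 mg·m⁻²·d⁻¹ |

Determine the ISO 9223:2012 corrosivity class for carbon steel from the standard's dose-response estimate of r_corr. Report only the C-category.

carbon steel: f(T) = +0.150·(T−10) [T≤10 °C] = -1.3050
  sulphur-dioxide contribution → 28.76 μm/a
  chloride contribution → 41.34 μm/a
  total first-year rate 70.11 μm/a
70.1 μm/a falls in (50, 80] for carbon steel → category C4

C4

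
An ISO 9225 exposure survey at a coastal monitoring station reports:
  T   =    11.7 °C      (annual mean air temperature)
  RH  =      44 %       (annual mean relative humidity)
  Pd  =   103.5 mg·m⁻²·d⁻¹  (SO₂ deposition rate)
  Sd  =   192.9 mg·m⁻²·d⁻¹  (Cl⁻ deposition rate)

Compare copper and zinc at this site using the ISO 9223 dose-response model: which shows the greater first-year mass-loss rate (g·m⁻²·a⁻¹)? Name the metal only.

zinc

copper: T>10 °C ⇒ hinge -0.080·(11.7−10) = -0.1360
  Pd branch = 0.0053·Pd^0.26·e^(0.059·RH+f) = 0.2073 μm/a
  Cl⁻ term: 0.01025·192.9^0.27·exp(0.036·44+0.049·11.7) = 0.367
  sum: 0.2073 + 0.367 → r_corr = 0.5743 μm/a
  mass loss = 0.5743 μm/a × 8.96 g/cm³ = 5.145 g·m⁻²·a⁻¹
zinc: f(T) = -0.071·(T−10) [T>10 °C] = -0.1207
  SO₂ term: 0.0129·103.5^0.44·exp(0.046·44-0.1207) = 0.6664
  Sd branch = 0.0175·Sd^0.57·e^(0.008·RH+0.085·T) = 1.35 μm/a
  r_corr = 0.6664 + 1.35 = 2.017 μm/a
  mass loss = 2.017 μm/a × 7.14 g/cm³ = 14.4 g·m⁻²·a⁻¹
Ordering by g·m⁻²·a⁻¹: zinc (14.4) > copper (5.15)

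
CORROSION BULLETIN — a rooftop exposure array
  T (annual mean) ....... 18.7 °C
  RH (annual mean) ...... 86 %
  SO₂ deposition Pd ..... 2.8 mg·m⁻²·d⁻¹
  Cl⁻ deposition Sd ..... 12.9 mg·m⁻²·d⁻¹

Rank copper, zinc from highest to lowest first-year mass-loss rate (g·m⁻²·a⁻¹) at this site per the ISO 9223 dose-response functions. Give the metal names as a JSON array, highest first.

copper: temperature factor f = -0.080·(8.7) = -0.6960
  sulphur-dioxide contribution → 0.5519 μm/a
  chloride contribution → 1.13 μm/a
  ⇒ r_corr(copper) = 1.682 μm/a
  mass loss = 1.682 μm/a × 8.96 g/cm³ = 15.07 g·m⁻²·a⁻¹
zinc: temperature factor f = -0.071·(8.7) = -0.6177
  sulphur-dioxide contribution → 0.5717 μm/a
  chloride contribution → 0.7331 μm/a
  total first-year rate 1.305 μm/a
  mass loss = 1.305 μm/a × 7.14 g/cm³ = 9.316 g·m⁻²·a⁻¹
Ordering by g·m⁻²·a⁻¹: copper (15.1) > zinc (9.32)

["copper", "zinc"]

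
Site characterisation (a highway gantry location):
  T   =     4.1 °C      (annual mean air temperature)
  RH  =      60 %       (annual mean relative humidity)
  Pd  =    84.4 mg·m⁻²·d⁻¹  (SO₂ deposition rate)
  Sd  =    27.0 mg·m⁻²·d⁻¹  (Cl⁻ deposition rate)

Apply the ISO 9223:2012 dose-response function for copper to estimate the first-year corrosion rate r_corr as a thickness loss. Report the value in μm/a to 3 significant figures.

copper: f(T) = +0.126·(T−10) [T≤10 °C] = -0.7434
  sulphur-dioxide contribution → 0.2752 μm/a
  chloride contribution → 0.2646 μm/a
  ⇒ r_corr(copper) = 0.5398 μm/a

r_corr = 0.540 μm/a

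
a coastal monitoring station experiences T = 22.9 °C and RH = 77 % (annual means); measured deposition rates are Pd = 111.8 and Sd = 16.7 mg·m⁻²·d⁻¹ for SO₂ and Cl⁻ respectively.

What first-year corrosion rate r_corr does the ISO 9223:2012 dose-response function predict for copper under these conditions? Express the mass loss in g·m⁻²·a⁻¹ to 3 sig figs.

r_corr = 15.1 g·m⁻²·a⁻¹

copper: temperature factor f = -0.080·(12.9) = -1.0320
  sulphur-dioxide contribution → 0.6049 μm/a
  chloride contribution → 1.077 μm/a
  total first-year rate 1.681 μm/a
Convert to mass loss: 1.681 μm/a × 8.96 g/cm³ = 15.07 g·m⁻²·a⁻¹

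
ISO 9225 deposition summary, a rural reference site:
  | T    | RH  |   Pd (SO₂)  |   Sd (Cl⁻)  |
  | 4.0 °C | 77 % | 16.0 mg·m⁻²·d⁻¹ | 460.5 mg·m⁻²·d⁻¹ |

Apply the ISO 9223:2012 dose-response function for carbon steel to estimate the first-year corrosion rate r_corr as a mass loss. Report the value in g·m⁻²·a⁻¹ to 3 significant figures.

r_corr = 646 g·m⁻²·a⁻¹

carbon steel: T≤10 °C ⇒ hinge +0.150·(4.0−10) = -0.9000
  sulphur-dioxide contribution → 14.19 μm/a
  chloride contribution → 68.05 μm/a
  total first-year rate 82.24 μm/a
Convert to mass loss: 82.24 μm/a × 7.85 g/cm³ = 645.6 g·m⁻²·a⁻¹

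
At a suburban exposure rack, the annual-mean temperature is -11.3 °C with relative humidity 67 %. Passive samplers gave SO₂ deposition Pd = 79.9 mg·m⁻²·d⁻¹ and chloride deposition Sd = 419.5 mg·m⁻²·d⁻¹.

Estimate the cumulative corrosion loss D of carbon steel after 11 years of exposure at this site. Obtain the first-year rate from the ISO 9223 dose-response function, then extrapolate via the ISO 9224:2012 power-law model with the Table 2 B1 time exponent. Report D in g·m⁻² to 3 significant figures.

D(11) = 763 g·m⁻²

carbon steel: T≤10 °C ⇒ hinge +0.150·(-11.3−10) = -3.1950
  Pd branch = 1.77·Pd^0.52·e^(0.02·RH+f) = 2.702 μm/a
  Cl⁻ term: 0.102·419.5^0.62·exp(0.033·67+0.04·-11.3) = 25.04
  sum: 2.702 + 25.04 → r_corr = 27.74 μm/a
Power-law: D(11) = r_corr · 11^0.523
  D(11) = 27.74 × 11^0.523 = 27.74 × 3.505 = 97.22 μm
  Mass loss = 97.22 μm × 7.85 g/cm³ = 763.2 g·m⁻²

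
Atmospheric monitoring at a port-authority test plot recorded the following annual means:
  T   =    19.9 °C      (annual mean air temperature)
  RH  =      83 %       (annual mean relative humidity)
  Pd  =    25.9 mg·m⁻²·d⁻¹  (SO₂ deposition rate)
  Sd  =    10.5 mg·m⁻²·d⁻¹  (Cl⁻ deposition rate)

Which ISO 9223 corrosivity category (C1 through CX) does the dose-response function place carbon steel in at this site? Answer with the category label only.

C3

carbon steel: temperature factor f = -0.054·(9.9) = -0.5346
  Pd branch = 1.77·Pd^0.52·e^(0.02·RH+f) = 29.62 μm/a
  Cl⁻ term: 0.102·10.5^0.62·exp(0.033·83+0.04·19.9) = 15.03
  r_corr = 29.62 + 15.03 = 44.65 μm/a
Category bounds: 25…50 μm/a bracket r_corr ⇒ C3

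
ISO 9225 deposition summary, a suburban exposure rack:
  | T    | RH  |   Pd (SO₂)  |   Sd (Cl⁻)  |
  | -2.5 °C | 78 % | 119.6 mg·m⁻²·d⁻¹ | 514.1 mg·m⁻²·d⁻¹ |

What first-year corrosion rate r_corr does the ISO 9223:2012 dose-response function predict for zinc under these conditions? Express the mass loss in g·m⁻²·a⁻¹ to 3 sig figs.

r_corr = 23.6 g·m⁻²·a⁻¹

zinc: f(T) = +0.038·(T−10) [T≤10 °C] = -0.4750
  sulphur-dioxide contribution → 2.381 μm/a
  chloride contribution → 0.9269 μm/a
  ⇒ r_corr(zinc) = 3.308 μm/a
Convert to mass loss: 3.308 μm/a × 7.14 g/cm³ = 23.62 g·m⁻²·a⁻¹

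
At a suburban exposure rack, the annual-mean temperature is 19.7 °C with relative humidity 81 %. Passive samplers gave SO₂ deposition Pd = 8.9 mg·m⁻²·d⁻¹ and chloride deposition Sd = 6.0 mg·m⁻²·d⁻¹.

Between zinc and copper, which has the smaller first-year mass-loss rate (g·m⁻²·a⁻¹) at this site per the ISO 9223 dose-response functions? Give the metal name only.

zinc

zinc: temperature factor f = -0.071·(9.7) = -0.6887
  sulphur-dioxide contribution → 0.7037 μm/a
  chloride contribution → 0.4957 μm/a
  total first-year rate 1.199 μm/a
  mass loss = 1.199 μm/a × 7.14 g/cm³ = 8.564 g·m⁻²·a⁻¹
copper: f(T) = -0.080·(T−10) [T>10 °C] = -0.7760
  sulphur-dioxide contribution → 0.5124 μm/a
  chloride contribution → 0.8062 μm/a
  total first-year rate 1.319 μm/a
  mass loss = 1.319 μm/a × 8.96 g/cm³ = 11.81 g·m⁻²·a⁻¹
Ordering by g·m⁻²·a⁻¹: copper (11.8) > zinc (8.56)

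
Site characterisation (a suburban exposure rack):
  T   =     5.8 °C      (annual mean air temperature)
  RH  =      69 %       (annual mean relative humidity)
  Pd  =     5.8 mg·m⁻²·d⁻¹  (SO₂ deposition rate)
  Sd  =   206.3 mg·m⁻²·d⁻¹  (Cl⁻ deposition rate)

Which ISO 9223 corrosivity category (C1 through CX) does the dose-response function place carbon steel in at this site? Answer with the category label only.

C3

carbon steel: f(T) = +0.150·(T−10) [T≤10 °C] = -0.6300
  SO₂ term: 1.77·5.8^0.52·exp(0.02·69-0.6300) = 9.347
  Cl⁻ term: 0.102·206.3^0.62·exp(0.033·69+0.04·5.8) = 34.14
  r_corr = 9.347 + 34.14 = 43.48 μm/a
Category bounds: 25…50 μm/a bracket r_corr ⇒ C3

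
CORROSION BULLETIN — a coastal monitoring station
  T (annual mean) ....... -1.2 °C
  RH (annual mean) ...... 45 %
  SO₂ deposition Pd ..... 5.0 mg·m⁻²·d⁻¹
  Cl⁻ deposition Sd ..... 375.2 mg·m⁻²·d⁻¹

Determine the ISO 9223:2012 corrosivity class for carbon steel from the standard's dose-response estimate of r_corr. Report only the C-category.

carbon steel: T≤10 °C ⇒ hinge +0.150·(-1.2−10) = -1.6800
  SO₂ term: 1.77·5.0^0.52·exp(0.02·45-1.6800) = 1.874
  Cl⁻ term: 0.102·375.2^0.62·exp(0.033·45+0.04·-1.2) = 16.93
  r_corr = 1.874 + 16.93 = 18.81 μm/a
ISO 9223 Table 2 (carbon steel): 1.3 < 18.8 ≤ 25 μm/a ⇒ C2

C2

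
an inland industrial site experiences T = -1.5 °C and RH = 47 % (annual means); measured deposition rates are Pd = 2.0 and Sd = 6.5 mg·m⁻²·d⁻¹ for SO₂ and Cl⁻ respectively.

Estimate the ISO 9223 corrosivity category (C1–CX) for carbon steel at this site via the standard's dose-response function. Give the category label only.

C2

carbon steel: temperature factor f = +0.150·(-11.5) = -1.7250
  Pd branch = 1.77·Pd^0.52·e^(0.02·RH+f) = 1.158 μm/a
  Sd branch = 0.102·Sd^0.62·e^(0.033·RH+0.04·T) = 1.446 μm/a
  r_corr = 1.158 + 1.446 = 2.604 μm/a
2.6 μm/a falls in (1.3, 25] for carbon steel → category C2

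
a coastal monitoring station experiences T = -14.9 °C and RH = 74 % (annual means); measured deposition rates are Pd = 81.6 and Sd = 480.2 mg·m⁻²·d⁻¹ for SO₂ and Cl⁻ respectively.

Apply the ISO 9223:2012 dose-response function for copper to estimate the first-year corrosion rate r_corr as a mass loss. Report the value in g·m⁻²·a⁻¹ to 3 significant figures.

r_corr = 3.87 g·m⁻²·a⁻¹

copper: f(T) = +0.126·(T−10) [T≤10 °C] = -3.1374
  SO₂ term: 0.0053·81.6^0.26·exp(0.059·74-3.1374) = 0.05687
  Cl⁻ term: 0.01025·480.2^0.27·exp(0.036·74+0.049·-14.9) = 0.3755
  r_corr = 0.05687 + 0.3755 = 0.4324 μm/a
Convert to mass loss: 0.4324 μm/a × 8.96 g/cm³ = 3.874 g·m⁻²·a⁻¹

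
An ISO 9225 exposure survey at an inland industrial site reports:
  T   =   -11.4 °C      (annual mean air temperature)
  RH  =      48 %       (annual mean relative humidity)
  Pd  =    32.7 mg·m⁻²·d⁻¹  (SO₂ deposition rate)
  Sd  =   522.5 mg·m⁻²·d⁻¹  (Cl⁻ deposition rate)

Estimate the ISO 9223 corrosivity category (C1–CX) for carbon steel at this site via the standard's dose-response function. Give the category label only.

carbon steel: f(T) = +0.150·(T−10) [T≤10 °C] = -3.2100
  SO₂ term: 1.77·32.7^0.52·exp(0.02·48-3.2100) = 1.144
  Cl⁻ term: 0.102·522.5^0.62·exp(0.033·48+0.04·-11.4) = 15.27
  r_corr = 1.144 + 15.27 = 16.41 μm/a
ISO 9223 Table 2 (carbon steel): 1.3 < 16.4 ≤ 25 μm/a ⇒ C2

C2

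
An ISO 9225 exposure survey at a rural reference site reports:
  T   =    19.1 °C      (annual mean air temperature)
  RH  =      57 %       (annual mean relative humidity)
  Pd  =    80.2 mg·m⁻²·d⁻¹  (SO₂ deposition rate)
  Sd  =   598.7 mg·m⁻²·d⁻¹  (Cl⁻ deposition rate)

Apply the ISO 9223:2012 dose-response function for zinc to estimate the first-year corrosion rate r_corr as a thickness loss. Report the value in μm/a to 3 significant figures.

zinc: temperature factor f = -0.071·(9.1) = -0.6461
  SO₂ term: 0.0129·80.2^0.44·exp(0.046·57-0.6461) = 0.6405
  Cl⁻ term: 0.0175·598.7^0.57·exp(0.008·57+0.085·19.1) = 5.36
  r_corr = 0.6405 + 5.36 = 6.001 μm/a

r_corr = 6.00 μm/a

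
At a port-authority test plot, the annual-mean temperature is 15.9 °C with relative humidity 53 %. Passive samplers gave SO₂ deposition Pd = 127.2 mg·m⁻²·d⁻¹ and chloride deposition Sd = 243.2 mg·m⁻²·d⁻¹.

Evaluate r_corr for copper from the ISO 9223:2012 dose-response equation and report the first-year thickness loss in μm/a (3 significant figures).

r_corr = 0.929 μm/a

copper: T>10 °C ⇒ hinge -0.080·(15.9−10) = -0.4720
  sulphur-dioxide contribution → 0.2658 μm/a
  chloride contribution → 0.6636 μm/a
  total first-year rate 0.9294 μm/a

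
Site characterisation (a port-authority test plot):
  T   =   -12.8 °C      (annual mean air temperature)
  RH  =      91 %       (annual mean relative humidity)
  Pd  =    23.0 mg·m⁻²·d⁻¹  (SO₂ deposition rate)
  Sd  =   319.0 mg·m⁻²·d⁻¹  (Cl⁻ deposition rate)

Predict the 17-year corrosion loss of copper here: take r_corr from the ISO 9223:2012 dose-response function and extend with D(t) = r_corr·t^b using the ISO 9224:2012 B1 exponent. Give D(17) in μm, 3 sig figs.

copper: f(T) = +0.126·(T−10) [T≤10 °C] = -2.8728
  sulphur-dioxide contribution → 0.1453 μm/a
  chloride contribution → 0.6872 μm/a
  ⇒ r_corr(copper) = 0.8326 μm/a
ISO 9224: D(t) = r_corr · t^b with b = 0.667 (copper, B1)
  D(17) = 0.8326 × 17^0.667 = 0.8326 × 6.618 = 5.51 μm

D(17) = 5.51 μm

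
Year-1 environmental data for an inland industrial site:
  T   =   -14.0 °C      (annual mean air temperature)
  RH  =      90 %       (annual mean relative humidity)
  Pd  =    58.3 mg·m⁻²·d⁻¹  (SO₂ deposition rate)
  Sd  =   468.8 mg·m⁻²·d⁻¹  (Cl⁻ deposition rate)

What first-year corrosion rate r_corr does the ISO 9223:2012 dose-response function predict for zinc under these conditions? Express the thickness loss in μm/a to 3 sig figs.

zinc: f(T) = +0.038·(T−10) [T≤10 °C] = -0.9120
  Pd branch = 0.0129·Pd^0.44·e^(0.046·RH+f) = 1.947 μm/a
  Sd branch = 0.0175·Sd^0.57·e^(0.008·RH+0.085·T) = 0.3642 μm/a
  r_corr = 1.947 + 0.3642 = 2.311 μm/a

r_corr = 2.31 μm/a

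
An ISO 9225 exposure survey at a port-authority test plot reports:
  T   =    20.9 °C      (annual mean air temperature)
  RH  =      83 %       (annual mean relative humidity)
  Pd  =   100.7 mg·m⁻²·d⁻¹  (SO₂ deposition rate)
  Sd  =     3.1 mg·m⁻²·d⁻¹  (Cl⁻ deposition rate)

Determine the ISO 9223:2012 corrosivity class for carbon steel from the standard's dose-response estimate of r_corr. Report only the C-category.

carbon steel: T>10 °C ⇒ hinge -0.054·(20.9−10) = -0.5886
  sulphur-dioxide contribution → 56.87 μm/a
  chloride contribution → 7.343 μm/a
  total first-year rate 64.21 μm/a
ISO 9223 Table 2 (carbon steel): 50 < 64.2 ≤ 80 μm/a ⇒ C4

C4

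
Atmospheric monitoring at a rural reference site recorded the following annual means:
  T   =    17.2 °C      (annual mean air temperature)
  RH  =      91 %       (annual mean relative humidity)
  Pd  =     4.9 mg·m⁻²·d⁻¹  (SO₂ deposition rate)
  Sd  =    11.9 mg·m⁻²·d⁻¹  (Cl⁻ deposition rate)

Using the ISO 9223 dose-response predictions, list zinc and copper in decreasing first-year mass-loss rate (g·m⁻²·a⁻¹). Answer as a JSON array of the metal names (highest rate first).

["copper", "zinc"]

zinc: temperature factor f = -0.071·(7.2) = -0.5112
  sulphur-dioxide contribution → 1.024 μm/a
  chloride contribution → 0.6415 μm/a
  ⇒ r_corr(zinc) = 1.665 μm/a
  mass loss = 1.665 μm/a × 7.14 g/cm³ = 11.89 g·m⁻²·a⁻¹
copper: f(T) = -0.080·(T−10) [T>10 °C] = -0.5760
  sulphur-dioxide contribution → 0.9667 μm/a
  chloride contribution → 1.23 μm/a
  ⇒ r_corr(copper) = 2.197 μm/a
  mass loss = 2.197 μm/a × 8.96 g/cm³ = 19.68 g·m⁻²·a⁻¹
Ordering by g·m⁻²·a⁻¹: copper (19.7) > zinc (11.9)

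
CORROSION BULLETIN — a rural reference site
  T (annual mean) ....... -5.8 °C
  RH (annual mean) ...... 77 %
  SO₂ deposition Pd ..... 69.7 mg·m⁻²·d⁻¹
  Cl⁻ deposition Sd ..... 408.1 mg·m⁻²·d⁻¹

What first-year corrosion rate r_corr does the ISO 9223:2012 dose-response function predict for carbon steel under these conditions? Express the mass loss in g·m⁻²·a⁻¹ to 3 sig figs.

r_corr = 390 g·m⁻²·a⁻¹

carbon steel: T≤10 °C ⇒ hinge +0.150·(-5.8−10) = -2.3700
  Pd branch = 1.77·Pd^0.52·e^(0.02·RH+f) = 7.014 μm/a
  Cl⁻ term: 0.102·408.1^0.62·exp(0.033·77+0.04·-5.8) = 42.66
  sum: 7.014 + 42.66 → r_corr = 49.68 μm/a
Convert to mass loss: 49.68 μm/a × 7.85 g/cm³ = 390 g·m⁻²·a⁻¹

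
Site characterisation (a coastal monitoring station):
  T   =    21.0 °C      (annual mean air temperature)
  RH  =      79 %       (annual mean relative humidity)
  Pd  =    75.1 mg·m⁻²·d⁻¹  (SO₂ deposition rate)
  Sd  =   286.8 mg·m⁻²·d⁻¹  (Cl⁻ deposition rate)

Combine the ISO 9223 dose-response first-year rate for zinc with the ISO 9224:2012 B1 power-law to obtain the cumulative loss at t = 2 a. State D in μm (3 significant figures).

zinc: temperature factor f = -0.071·(11.0) = -0.7810
  SO₂ term: 0.0129·75.1^0.44·exp(0.046·79-0.7810) = 1.496
  Sd branch = 0.0175·Sd^0.57·e^(0.008·RH+0.085·T) = 4.938 μm/a
  r_corr = 1.496 + 4.938 = 6.434 μm/a
Long-term exponent b (ISO 9224 Table 2, B1) = 0.813
  D(2) = 6.434 × 2^0.813 = 6.434 × 1.757 = 11.3 μm

D(2) = 11.3 μm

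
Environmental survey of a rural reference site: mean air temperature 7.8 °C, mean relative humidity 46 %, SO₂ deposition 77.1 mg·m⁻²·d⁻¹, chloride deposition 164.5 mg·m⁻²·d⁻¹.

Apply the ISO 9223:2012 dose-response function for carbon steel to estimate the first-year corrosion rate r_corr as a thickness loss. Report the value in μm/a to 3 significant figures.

r_corr = 45.6 μm/a

carbon steel: T≤10 °C ⇒ hinge +0.150·(7.8−10) = -0.3300
  SO₂ term: 1.77·77.1^0.52·exp(0.02·46-0.3300) = 30.58
  Cl⁻ term: 0.102·164.5^0.62·exp(0.033·46+0.04·7.8) = 15.04
  sum: 30.58 + 15.04 → r_corr = 45.63 μm/a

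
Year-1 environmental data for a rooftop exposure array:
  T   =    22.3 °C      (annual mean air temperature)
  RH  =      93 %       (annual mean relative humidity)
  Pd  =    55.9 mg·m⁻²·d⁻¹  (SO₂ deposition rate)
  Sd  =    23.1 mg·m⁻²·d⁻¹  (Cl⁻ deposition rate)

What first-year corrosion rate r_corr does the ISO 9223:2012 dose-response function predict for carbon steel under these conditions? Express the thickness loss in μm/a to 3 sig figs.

r_corr = 84.9 μm/a

carbon steel: f(T) = -0.054·(T−10) [T>10 °C] = -0.6642
  SO₂ term: 1.77·55.9^0.52·exp(0.02·93-0.6642) = 47.42
  Sd branch = 0.102·Sd^0.62·e^(0.033·RH+0.04·T) = 37.52 μm/a
  sum: 47.42 + 37.52 → r_corr = 84.94 μm/a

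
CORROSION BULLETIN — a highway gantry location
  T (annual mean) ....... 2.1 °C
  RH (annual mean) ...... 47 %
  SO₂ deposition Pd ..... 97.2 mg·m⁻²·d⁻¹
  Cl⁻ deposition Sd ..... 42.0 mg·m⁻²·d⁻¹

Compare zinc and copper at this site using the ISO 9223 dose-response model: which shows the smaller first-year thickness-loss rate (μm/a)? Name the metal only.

zinc: T≤10 °C ⇒ hinge +0.038·(2.1−10) = -0.3002
  SO₂ term: 0.0129·97.2^0.44·exp(0.046·47-0.3002) = 0.6219
  Cl⁻ term: 0.0175·42.0^0.57·exp(0.008·47+0.085·2.1) = 0.2565
  sum: 0.6219 + 0.2565 → r_corr = 0.8784 μm/a
copper: f(T) = +0.126·(T−10) [T≤10 °C] = -0.9954
  Pd branch = 0.0053·Pd^0.26·e^(0.059·RH+f) = 0.1031 μm/a
  Sd branch = 0.01025·Sd^0.27·e^(0.036·RH+0.049·T) = 0.1692 μm/a
  r_corr = 0.1031 + 0.1692 = 0.2723 μm/a
Ordering by μm/a: zinc (0.878) > copper (0.272)

copper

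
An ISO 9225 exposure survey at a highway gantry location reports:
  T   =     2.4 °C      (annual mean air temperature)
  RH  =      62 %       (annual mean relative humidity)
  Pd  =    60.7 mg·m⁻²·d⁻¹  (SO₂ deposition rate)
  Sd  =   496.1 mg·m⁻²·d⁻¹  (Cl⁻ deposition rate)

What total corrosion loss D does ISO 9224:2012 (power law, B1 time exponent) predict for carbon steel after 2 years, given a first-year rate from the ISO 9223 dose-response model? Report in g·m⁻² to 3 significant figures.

D(2) = 646 g·m⁻²

carbon steel: f(T) = +0.150·(T−10) [T≤10 °C] = -1.1400
  Pd branch = 1.77·Pd^0.52·e^(0.02·RH+f) = 16.54 μm/a
  Sd branch = 0.102·Sd^0.62·e^(0.033·RH+0.04·T) = 40.75 μm/a
  sum: 16.54 + 40.75 → r_corr = 57.29 μm/a
Long-term exponent b (ISO 9224 Table 2, B1) = 0.523
  D(2) = 57.29 × 2^0.523 = 57.29 × 1.437 = 82.33 μm
  Mass loss = 82.33 μm × 7.85 g/cm³ = 646.3 g·m⁻²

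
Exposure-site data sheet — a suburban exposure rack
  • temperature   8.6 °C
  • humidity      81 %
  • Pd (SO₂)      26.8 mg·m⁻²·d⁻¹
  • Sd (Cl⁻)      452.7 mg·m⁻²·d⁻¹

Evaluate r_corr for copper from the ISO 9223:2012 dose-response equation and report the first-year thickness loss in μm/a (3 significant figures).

r_corr = 2.75 μm/a

copper: T≤10 °C ⇒ hinge +0.126·(8.6−10) = -0.1764
  Pd branch = 0.0053·Pd^0.26·e^(0.059·RH+f) = 1.243 μm/a
  Cl⁻ term: 0.01025·452.7^0.27·exp(0.036·81+0.049·8.6) = 1.504
  sum: 1.243 + 1.504 → r_corr = 2.747 μm/a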